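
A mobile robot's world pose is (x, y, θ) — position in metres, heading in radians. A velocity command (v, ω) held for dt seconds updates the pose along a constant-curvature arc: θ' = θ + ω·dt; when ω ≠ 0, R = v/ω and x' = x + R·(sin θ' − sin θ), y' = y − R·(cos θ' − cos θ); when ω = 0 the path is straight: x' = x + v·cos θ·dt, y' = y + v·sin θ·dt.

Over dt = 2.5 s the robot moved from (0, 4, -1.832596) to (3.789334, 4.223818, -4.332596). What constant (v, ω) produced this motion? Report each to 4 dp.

v = -2.0000, ω = -1.0000

Δθ = -4.332596 − -1.832596 = -2.500000
ω = Δθ/dt = -2.500000/2.5 = -1.0000
R = Δx/(sin θ' − sin θ) = 2.0000
v = R·ω = 2.0000·-1.0000 = -2.0000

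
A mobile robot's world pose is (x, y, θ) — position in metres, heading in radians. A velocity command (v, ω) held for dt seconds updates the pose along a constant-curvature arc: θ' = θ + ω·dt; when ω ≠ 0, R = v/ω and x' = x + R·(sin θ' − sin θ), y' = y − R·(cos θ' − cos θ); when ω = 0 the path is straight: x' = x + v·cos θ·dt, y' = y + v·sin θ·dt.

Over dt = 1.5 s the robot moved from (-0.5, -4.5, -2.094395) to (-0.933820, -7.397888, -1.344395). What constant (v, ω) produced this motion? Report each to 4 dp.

Δθ = -1.344395 − -2.094395 = 0.750000
ω = Δθ/dt = 0.750000/1.5 = 0.5000
R = −Δy/(cos θ' − cos θ) = 4.0000
v = R·ω = 4.0000·0.5000 = 2.0000

v = 2.0000, ω = 0.5000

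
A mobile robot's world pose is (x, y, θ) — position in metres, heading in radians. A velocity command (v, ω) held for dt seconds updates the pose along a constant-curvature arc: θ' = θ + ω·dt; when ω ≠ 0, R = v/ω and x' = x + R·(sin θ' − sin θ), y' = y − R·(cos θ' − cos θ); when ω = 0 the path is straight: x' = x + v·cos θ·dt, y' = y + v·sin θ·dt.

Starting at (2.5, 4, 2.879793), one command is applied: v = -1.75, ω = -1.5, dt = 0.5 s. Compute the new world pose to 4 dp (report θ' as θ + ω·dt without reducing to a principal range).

(3.1871, 3.4918, 2.1298)

θ' = 2.8798 + -1.5·0.5 = 2.1298
R = v/ω = -1.75/-1.5 = 1.1667
x' = 2.5 + 1.1667·(sin 2.1298 − sin 2.8798) = 3.1871
y' = 4 − 1.1667·(cos 2.1298 − cos 2.8798) = 3.4918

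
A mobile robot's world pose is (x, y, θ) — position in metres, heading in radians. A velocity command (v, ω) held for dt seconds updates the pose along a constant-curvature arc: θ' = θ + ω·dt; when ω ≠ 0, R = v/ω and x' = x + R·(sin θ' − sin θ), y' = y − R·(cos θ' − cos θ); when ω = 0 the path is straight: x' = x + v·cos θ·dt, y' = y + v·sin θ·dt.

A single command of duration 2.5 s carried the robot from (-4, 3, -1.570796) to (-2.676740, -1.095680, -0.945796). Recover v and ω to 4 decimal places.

v = 1.7500, ω = 0.2500

Δθ = -0.945796 − -1.570796 = 0.625000
ω = Δθ/dt = 0.625000/2.5 = 0.2500
R = −Δy/(cos θ' − cos θ) = 7.0000
v = R·ω = 7.0000·0.2500 = 1.7500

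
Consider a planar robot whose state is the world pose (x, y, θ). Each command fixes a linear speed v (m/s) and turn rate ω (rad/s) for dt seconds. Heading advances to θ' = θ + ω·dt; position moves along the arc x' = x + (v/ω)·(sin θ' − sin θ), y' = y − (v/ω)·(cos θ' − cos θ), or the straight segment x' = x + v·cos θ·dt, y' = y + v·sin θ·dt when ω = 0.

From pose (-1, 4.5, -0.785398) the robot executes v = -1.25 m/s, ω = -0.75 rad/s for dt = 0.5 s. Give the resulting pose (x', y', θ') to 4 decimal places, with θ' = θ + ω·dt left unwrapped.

θ' = -0.7854 + -0.75·0.5 = -1.1604
R = v/ω = -1.25/-0.75 = 1.6667
x' = -1 + 1.6667·(sin -1.1604 − sin -0.7854) = -1.3498
y' = 4.5 − 1.6667·(cos -1.1604 − cos -0.7854) = 5.0136

(-1.3498, 5.0136, -1.1604)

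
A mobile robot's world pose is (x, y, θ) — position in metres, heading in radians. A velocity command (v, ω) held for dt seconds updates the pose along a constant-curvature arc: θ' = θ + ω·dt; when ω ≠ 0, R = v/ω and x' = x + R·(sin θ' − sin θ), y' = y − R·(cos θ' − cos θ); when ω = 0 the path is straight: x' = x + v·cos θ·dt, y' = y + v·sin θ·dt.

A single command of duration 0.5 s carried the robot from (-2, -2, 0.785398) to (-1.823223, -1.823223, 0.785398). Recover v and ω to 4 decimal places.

v = 0.5000, ω = 0.0000

Δθ = 0.785398 − 0.785398 = 0.000000
ω = Δθ/dt = 0.000000/0.5 = 0.0000
ω = 0 → v = (Δx·cos θ + Δy·sin θ)/dt = 0.5000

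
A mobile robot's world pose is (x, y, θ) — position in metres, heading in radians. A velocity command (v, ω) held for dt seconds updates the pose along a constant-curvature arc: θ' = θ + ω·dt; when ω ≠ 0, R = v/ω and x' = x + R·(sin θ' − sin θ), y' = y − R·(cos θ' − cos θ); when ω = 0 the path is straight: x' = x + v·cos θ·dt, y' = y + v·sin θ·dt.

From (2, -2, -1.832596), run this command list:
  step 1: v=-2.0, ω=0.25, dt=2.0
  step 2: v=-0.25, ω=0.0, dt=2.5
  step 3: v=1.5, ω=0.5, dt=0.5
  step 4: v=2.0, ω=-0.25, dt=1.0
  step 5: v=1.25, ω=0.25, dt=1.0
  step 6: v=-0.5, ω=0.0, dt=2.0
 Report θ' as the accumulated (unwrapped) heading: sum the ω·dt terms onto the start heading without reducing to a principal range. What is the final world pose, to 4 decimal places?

step 1: θ'=-1.3326 (R=-8.0000) → pose (2.0467, 1.9582, -1.3326)
step 2: θ'=-1.3326 (straight) → pose (1.8992, 2.5655, -1.3326)
step 3: θ'=-1.0826 (R=3.0000) → pose (2.1650, 1.8663, -1.0826)
step 4: θ'=-1.3326 (R=-8.0000) → pose (2.8737, 0.0016, -1.3326)
step 5: θ'=-1.0826 (R=5.0000) → pose (3.3166, -1.1638, -1.0826)
step 6: θ'=-1.0826 (straight) → pose (2.8476, -0.2806, -1.0826)

(2.8476, -0.2806, -1.0826)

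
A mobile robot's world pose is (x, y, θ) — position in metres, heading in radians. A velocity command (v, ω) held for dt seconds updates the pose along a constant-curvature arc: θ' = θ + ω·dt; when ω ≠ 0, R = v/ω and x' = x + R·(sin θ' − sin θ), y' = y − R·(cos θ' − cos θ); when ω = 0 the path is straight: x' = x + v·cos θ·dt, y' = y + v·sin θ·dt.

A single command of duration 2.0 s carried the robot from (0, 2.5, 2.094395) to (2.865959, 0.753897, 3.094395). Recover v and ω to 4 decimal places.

Δθ = 3.094395 − 2.094395 = 1.000000
ω = Δθ/dt = 1.000000/2.0 = 0.5000
R = Δx/(sin θ' − sin θ) = -3.5000
v = R·ω = -3.5000·0.5000 = -1.7500

v = -1.7500, ω = 0.5000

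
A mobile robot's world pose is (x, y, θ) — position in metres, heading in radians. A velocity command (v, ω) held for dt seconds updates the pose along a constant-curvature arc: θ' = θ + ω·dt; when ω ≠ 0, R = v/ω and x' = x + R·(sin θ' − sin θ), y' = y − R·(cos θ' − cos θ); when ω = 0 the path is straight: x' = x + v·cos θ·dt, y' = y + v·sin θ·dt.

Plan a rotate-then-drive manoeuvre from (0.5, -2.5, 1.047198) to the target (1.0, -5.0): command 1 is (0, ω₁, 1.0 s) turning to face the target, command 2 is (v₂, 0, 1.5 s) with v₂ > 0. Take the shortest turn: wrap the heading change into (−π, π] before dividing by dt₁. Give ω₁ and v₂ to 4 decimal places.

ω₁ = -2.4206, v₂ = 1.6997

heading to target = atan2(-5−-2.5, 1−0.5) = -1.3734
Δθ = wrap(-1.3734 − 1.0472) = -2.4206; ω₁ = Δθ/dt₁ = -2.4206
distance = √((1−0.5)² + (-5−-2.5)²) = 2.5495; v₂ = distance/dt₂ = 1.6997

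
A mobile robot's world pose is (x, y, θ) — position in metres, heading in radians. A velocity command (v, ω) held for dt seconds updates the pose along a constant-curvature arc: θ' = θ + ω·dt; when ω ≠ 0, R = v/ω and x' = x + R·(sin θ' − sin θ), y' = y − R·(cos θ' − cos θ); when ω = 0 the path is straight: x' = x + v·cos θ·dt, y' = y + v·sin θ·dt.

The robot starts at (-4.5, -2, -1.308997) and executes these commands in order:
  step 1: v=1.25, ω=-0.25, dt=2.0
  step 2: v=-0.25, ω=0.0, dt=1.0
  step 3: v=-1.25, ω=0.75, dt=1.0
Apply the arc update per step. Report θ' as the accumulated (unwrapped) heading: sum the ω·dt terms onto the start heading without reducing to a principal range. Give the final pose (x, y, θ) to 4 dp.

(-4.5783, -3.0214, -1.0590)

step 1: θ'=-1.8090 (R=-5.0000) → pose (-4.4708, -4.4739, -1.8090)
step 2: θ'=-1.8090 (straight) → pose (-4.4118, -4.2309, -1.8090)
step 3: θ'=-1.0590 (R=-1.6667) → pose (-4.5783, -3.0214, -1.0590)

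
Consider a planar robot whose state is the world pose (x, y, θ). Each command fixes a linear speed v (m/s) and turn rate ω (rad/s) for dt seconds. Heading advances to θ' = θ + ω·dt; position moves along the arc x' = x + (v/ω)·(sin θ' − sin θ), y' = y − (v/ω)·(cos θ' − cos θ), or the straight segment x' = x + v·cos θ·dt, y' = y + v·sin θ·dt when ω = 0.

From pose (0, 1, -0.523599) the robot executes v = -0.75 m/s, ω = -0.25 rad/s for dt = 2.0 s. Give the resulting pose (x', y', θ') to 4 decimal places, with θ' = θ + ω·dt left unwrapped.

θ' = -0.5236 + -0.25·2.0 = -1.0236
R = v/ω = -0.75/-0.25 = 3.0000
x' = 0 + 3.0000·(sin -1.0236 − sin -0.5236) = -1.0620
y' = 1 − 3.0000·(cos -1.0236 − cos -0.5236) = 2.0372

(-1.0620, 2.0372, -1.0236)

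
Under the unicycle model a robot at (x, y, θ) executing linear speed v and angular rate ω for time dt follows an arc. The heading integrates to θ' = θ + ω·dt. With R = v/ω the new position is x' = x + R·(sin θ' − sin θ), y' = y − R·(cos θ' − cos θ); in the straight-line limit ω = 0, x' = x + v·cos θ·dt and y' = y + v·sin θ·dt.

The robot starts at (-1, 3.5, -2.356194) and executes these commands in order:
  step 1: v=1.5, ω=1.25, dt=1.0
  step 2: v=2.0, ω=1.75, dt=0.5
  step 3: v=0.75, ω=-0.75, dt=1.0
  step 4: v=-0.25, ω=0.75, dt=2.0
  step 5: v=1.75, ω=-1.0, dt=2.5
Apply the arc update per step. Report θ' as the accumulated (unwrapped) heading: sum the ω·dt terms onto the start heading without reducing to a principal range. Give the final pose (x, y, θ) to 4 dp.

(2.1677, -1.0177, -1.9812)

step 1: θ'=-1.1062 (R=1.2000) → pose (-1.2243, 2.1138, -1.1062)
step 2: θ'=-0.2312 (R=1.1429) → pose (-0.4644, 1.5134, -0.2312)
step 3: θ'=-0.9812 (R=-1.0000) → pose (0.1376, 1.0961, -0.9812)
step 4: θ'=0.5188 (R=-0.3333) → pose (-0.3047, 1.2002, 0.5188)
step 5: θ'=-1.9812 (R=-1.7500) → pose (2.1677, -1.0177, -1.9812)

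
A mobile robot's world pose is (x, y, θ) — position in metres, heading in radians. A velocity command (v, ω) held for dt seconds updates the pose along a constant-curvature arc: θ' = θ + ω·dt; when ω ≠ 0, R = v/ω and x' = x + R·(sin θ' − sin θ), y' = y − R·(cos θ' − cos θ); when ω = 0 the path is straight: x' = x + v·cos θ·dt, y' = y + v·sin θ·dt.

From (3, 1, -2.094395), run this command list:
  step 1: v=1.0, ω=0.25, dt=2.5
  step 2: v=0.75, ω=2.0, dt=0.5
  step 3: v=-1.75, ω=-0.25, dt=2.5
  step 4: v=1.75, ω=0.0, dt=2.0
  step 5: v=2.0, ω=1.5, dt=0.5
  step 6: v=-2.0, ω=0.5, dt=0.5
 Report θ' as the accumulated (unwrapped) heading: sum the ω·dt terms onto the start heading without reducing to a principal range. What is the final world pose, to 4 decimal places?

(1.0002, -2.2054, -0.0944)

step 1: θ'=-1.4694 (R=4.0000) → pose (2.4846, -1.4049, -1.4694)
step 2: θ'=-0.4694 (R=0.3750) → pose (2.6881, -1.7014, -0.4694)
step 3: θ'=-1.0944 (R=7.0000) → pose (-0.3660, 1.3314, -1.0944)
step 4: θ'=-1.0944 (straight) → pose (1.2390, -1.7789, -1.0944)
step 5: θ'=-0.3444 (R=1.3333) → pose (1.9737, -2.4225, -0.3444)
step 6: θ'=-0.0944 (R=-4.0000) → pose (1.0002, -2.2054, -0.0944)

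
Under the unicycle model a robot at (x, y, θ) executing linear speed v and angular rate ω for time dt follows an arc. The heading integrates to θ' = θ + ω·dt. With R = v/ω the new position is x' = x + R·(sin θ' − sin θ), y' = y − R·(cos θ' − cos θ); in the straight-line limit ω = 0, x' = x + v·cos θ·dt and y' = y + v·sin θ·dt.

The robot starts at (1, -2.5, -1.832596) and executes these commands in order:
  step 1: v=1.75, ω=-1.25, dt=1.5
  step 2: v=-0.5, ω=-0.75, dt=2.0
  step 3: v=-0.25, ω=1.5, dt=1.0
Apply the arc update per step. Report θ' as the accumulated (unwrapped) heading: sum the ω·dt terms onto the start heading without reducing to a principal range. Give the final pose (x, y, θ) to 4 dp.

(-0.8167, -4.4187, -3.7076)

step 1: θ'=-3.7076 (R=-1.4000) → pose (-1.1031, -3.3193, -3.7076)
step 2: θ'=-5.2076 (R=0.6667) → pose (-0.8740, -4.1988, -5.2076)
step 3: θ'=-3.7076 (R=-0.1667) → pose (-0.8167, -4.4187, -3.7076)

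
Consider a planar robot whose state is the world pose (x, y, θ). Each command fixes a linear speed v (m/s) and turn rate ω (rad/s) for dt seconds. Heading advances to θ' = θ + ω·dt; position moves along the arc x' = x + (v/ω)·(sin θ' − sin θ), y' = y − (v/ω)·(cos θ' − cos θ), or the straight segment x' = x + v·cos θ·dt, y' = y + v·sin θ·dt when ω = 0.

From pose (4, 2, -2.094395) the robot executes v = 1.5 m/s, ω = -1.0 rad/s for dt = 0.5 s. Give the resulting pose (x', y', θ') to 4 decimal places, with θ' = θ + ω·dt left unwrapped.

(3.4814, 1.4690, -2.5944)

θ' = -2.0944 + -1.0·0.5 = -2.5944
R = v/ω = 1.5/-1.0 = -1.5000
x' = 4 + -1.5000·(sin -2.5944 − sin -2.0944) = 3.4814
y' = 2 − -1.5000·(cos -2.5944 − cos -2.0944) = 1.4690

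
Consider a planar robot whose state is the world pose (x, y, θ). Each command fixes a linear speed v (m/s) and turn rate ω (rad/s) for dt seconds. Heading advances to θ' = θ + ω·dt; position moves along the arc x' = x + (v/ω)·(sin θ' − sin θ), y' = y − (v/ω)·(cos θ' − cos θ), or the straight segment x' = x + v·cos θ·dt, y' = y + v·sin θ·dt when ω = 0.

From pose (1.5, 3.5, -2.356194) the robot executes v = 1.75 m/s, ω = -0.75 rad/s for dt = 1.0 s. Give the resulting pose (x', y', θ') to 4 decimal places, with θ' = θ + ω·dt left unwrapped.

θ' = -2.3562 + -0.75·1.0 = -3.1062
R = v/ω = 1.75/-0.75 = -2.3333
x' = 1.5 + -2.3333·(sin -3.1062 − sin -2.3562) = -0.0673
y' = 3.5 − -2.3333·(cos -3.1062 − cos -2.3562) = 2.8180

(-0.0673, 2.8180, -3.1062)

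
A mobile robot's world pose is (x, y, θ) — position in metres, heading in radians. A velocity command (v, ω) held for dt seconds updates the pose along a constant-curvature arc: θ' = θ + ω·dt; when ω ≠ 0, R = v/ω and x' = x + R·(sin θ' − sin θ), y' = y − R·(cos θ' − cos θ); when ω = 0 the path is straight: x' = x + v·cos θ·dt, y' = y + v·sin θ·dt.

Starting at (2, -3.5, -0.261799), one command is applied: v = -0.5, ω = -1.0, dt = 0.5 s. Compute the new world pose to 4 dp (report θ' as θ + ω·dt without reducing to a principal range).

θ' = -0.2618 + -1.0·0.5 = -0.7618
R = v/ω = -0.5/-1.0 = 0.5000
x' = 2 + 0.5000·(sin -0.7618 − sin -0.2618) = 1.7843
y' = -3.5 − 0.5000·(cos -0.7618 − cos -0.2618) = -3.3788

(1.7843, -3.3788, -0.7618)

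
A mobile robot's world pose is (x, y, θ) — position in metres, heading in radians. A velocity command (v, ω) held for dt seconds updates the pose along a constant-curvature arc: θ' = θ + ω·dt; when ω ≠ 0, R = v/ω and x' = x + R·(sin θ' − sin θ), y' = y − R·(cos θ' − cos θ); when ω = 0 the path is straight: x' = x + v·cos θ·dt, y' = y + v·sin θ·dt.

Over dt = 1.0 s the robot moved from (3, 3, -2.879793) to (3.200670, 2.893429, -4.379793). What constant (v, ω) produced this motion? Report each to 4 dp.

v = -0.2500, ω = -1.5000

Δθ = -4.379793 − -2.879793 = -1.500000
ω = Δθ/dt = -1.500000/1.0 = -1.5000
R = Δx/(sin θ' − sin θ) = 0.1667
v = R·ω = 0.1667·-1.5000 = -0.2500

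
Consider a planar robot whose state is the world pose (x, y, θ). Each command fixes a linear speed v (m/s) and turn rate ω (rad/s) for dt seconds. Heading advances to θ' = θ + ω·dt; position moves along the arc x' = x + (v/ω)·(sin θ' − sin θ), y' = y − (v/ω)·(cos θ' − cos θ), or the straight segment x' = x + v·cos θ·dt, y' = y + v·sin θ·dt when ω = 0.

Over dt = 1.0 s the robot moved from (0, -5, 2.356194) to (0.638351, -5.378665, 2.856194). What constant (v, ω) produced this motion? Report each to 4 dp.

v = -0.7500, ω = 0.5000

Δθ = 2.856194 − 2.356194 = 0.500000
ω = Δθ/dt = 0.500000/1.0 = 0.5000
R = Δx/(sin θ' − sin θ) = -1.5000
v = R·ω = -1.5000·0.5000 = -0.7500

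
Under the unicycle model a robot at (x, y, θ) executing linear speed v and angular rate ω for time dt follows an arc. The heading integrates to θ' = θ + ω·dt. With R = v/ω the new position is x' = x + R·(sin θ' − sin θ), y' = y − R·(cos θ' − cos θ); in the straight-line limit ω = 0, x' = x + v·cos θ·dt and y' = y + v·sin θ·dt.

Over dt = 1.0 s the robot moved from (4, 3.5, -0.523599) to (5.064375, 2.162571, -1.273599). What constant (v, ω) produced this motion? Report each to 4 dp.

v = 1.7500, ω = -0.7500

Δθ = -1.273599 − -0.523599 = -0.750000
ω = Δθ/dt = -0.750000/1.0 = -0.7500
R = −Δy/(cos θ' − cos θ) = -2.3333
v = R·ω = -2.3333·-0.7500 = 1.7500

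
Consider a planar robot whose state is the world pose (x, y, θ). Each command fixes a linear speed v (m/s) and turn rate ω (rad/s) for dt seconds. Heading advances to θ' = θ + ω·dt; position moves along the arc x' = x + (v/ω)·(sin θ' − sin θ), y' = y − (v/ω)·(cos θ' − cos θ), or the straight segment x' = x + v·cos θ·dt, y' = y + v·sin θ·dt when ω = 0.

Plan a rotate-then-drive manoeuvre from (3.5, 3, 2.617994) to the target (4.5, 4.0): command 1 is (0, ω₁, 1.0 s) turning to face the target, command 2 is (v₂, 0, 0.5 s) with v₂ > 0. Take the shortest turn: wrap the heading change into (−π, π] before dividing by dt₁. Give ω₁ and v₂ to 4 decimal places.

ω₁ = -1.8326, v₂ = 2.8284

heading to target = atan2(4−3, 4.5−3.5) = 0.7854
Δθ = wrap(0.7854 − 2.6180) = -1.8326; ω₁ = Δθ/dt₁ = -1.8326
distance = √((4.5−3.5)² + (4−3)²) = 1.4142; v₂ = distance/dt₂ = 2.8284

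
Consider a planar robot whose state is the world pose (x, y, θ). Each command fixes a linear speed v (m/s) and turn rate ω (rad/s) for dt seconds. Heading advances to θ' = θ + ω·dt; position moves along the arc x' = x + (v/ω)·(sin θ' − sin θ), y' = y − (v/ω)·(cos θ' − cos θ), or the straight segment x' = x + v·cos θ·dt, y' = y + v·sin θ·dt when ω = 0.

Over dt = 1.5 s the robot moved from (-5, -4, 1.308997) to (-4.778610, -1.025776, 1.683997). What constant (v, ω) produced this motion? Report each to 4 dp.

v = 2.0000, ω = 0.2500

Δθ = 1.683997 − 1.308997 = 0.375000
ω = Δθ/dt = 0.375000/1.5 = 0.2500
R = −Δy/(cos θ' − cos θ) = 8.0000
v = R·ω = 8.0000·0.2500 = 2.0000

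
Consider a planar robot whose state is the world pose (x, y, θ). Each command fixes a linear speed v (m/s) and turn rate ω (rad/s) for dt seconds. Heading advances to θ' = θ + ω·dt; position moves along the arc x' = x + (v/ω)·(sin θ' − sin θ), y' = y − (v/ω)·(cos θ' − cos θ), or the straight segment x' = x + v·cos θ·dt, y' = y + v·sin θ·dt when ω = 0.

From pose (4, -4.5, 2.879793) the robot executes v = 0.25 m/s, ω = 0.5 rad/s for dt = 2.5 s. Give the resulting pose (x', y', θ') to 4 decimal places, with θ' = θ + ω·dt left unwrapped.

(3.4531, -4.7079, 4.1298)

θ' = 2.8798 + 0.5·2.5 = 4.1298
R = v/ω = 0.25/0.5 = 0.5000
x' = 4 + 0.5000·(sin 4.1298 − sin 2.8798) = 3.4531
y' = -4.5 − 0.5000·(cos 4.1298 − cos 2.8798) = -4.7079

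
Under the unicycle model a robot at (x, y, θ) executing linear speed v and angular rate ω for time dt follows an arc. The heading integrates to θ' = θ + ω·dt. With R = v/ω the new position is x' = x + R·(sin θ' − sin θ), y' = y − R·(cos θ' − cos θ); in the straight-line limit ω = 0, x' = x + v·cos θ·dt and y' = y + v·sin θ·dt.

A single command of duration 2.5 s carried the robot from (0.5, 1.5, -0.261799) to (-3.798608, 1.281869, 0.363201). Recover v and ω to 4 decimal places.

v = -1.7500, ω = 0.2500

Δθ = 0.363201 − -0.261799 = 0.625000
ω = Δθ/dt = 0.625000/2.5 = 0.2500
R = Δx/(sin θ' − sin θ) = -7.0000
v = R·ω = -7.0000·0.2500 = -1.7500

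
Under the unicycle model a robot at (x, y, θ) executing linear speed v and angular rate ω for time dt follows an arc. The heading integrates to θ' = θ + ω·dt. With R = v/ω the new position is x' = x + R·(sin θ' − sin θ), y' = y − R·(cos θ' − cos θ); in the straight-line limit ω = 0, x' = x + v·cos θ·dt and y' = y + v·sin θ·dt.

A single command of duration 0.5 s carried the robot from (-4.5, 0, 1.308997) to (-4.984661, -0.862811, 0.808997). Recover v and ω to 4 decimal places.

v = -2.0000, ω = -1.0000

Δθ = 0.808997 − 1.308997 = -0.500000
ω = Δθ/dt = -0.500000/0.5 = -1.0000
R = −Δy/(cos θ' − cos θ) = 2.0000
v = R·ω = 2.0000·-1.0000 = -2.0000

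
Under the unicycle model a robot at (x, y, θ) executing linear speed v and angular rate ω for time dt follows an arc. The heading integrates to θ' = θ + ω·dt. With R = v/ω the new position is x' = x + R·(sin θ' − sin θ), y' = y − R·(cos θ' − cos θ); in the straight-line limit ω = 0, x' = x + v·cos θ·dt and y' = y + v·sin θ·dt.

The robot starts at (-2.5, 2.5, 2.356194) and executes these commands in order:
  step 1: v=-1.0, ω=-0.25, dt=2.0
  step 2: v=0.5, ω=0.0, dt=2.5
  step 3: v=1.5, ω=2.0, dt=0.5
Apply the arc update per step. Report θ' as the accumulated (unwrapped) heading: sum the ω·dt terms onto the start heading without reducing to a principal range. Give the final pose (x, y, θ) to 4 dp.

(-2.3507, 2.5057, 2.8562)

step 1: θ'=1.8562 (R=4.0000) → pose (-1.4902, 0.7977, 1.8562)
step 2: θ'=1.8562 (straight) → pose (-1.8422, 1.9972, 1.8562)
step 3: θ'=2.8562 (R=0.7500) → pose (-2.3507, 2.5057, 2.8562)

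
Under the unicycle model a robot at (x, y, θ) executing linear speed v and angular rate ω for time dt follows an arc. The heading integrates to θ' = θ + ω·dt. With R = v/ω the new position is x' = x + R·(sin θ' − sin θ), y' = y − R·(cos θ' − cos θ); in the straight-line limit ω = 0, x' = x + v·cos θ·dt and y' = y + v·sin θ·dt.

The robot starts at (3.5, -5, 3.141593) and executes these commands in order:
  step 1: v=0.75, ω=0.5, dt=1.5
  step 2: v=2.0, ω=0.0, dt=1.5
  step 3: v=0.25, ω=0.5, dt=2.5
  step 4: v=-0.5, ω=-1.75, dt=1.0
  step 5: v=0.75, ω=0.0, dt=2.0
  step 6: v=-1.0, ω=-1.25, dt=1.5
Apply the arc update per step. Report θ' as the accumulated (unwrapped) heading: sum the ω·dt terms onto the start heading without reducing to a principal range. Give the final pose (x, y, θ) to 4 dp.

(-0.0989, -8.8151, 1.5166)

step 1: θ'=3.8916 (R=1.5000) → pose (2.4775, -5.4025, 3.8916)
step 2: θ'=3.8916 (straight) → pose (0.2825, -7.4474, 3.8916)
step 3: θ'=5.1416 (R=0.5000) → pose (0.1686, -8.0213, 5.1416)
step 4: θ'=3.3916 (R=0.2857) → pose (0.3578, -7.6256, 3.3916)
step 5: θ'=3.3916 (straight) → pose (-1.0956, -7.9967, 3.3916)
step 6: θ'=1.5166 (R=0.8000) → pose (-0.0989, -8.8151, 1.5166)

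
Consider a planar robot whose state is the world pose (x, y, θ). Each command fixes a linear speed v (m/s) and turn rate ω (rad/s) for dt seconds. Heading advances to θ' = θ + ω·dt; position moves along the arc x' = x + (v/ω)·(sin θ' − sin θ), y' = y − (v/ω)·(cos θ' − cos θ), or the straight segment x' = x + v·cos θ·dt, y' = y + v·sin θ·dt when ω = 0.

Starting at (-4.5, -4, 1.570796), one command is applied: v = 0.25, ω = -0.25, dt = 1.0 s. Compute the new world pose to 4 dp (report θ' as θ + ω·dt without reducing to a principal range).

θ' = 1.5708 + -0.25·1.0 = 1.3208
R = v/ω = 0.25/-0.25 = -1.0000
x' = -4.5 + -1.0000·(sin 1.3208 − sin 1.5708) = -4.4689
y' = -4 − -1.0000·(cos 1.3208 − cos 1.5708) = -3.7526

(-4.4689, -3.7526, 1.3208)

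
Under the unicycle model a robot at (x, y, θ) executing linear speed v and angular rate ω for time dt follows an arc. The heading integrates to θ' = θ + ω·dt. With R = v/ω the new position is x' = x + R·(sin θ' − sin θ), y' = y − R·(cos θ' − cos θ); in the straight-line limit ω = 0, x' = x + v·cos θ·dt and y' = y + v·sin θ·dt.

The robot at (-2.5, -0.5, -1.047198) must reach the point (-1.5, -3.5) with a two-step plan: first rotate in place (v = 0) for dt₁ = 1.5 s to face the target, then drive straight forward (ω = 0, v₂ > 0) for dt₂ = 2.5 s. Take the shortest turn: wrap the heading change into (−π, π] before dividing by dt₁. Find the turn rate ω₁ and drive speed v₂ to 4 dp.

ω₁ = -0.1346, v₂ = 1.2649

heading to target = atan2(-3.5−-0.5, -1.5−-2.5) = -1.2490
Δθ = wrap(-1.2490 − -1.0472) = -0.2018; ω₁ = Δθ/dt₁ = -0.1346
distance = √((-1.5−-2.5)² + (-3.5−-0.5)²) = 3.1623; v₂ = distance/dt₂ = 1.2649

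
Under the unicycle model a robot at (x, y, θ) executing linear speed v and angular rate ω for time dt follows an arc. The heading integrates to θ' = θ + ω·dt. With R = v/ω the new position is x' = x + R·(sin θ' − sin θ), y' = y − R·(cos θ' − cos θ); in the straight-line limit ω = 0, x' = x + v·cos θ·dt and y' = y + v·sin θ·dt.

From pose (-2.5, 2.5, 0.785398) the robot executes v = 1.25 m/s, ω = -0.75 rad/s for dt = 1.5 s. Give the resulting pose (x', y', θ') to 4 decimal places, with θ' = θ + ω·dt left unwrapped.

(-0.7663, 2.8930, -0.3396)

θ' = 0.7854 + -0.75·1.5 = -0.3396
R = v/ω = 1.25/-0.75 = -1.6667
x' = -2.5 + -1.6667·(sin -0.3396 − sin 0.7854) = -0.7663
y' = 2.5 − -1.6667·(cos -0.3396 − cos 0.7854) = 2.8930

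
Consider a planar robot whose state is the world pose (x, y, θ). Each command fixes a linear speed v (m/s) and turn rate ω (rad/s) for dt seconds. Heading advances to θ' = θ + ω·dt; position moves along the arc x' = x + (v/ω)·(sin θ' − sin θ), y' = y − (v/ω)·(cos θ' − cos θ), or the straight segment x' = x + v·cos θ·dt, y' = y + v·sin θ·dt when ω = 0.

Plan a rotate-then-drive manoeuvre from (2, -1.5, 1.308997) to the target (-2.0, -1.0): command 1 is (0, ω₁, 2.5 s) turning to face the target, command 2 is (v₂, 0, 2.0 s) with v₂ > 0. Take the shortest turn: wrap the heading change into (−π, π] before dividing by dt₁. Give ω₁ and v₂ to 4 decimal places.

heading to target = atan2(-1−-1.5, -2−2) = 3.0172
Δθ = wrap(3.0172 − 1.3090) = 1.7082; ω₁ = Δθ/dt₁ = 0.6833
distance = √((-2−2)² + (-1−-1.5)²) = 4.0311; v₂ = distance/dt₂ = 2.0156

ω₁ = 0.6833, v₂ = 2.0156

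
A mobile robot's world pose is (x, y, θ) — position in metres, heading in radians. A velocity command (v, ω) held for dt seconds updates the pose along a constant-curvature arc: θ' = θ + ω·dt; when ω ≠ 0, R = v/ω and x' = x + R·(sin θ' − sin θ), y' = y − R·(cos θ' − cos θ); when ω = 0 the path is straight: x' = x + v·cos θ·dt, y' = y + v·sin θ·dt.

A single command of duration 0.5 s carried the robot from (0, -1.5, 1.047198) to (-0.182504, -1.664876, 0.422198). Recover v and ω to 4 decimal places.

Δθ = 0.422198 − 1.047198 = -0.625000
ω = Δθ/dt = -0.625000/0.5 = -1.2500
R = Δx/(sin θ' − sin θ) = 0.4000
v = R·ω = 0.4000·-1.2500 = -0.5000

v = -0.5000, ω = -1.2500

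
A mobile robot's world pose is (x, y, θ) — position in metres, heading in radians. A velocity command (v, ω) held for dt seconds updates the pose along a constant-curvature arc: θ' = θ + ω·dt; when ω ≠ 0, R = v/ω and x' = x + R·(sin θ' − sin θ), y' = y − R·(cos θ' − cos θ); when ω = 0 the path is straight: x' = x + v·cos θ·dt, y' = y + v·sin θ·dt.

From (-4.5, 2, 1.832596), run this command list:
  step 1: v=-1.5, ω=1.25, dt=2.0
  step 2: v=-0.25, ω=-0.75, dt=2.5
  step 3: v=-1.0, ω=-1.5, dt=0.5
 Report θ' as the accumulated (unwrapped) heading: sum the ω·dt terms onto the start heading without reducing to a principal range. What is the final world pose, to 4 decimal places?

(-1.4670, 1.5747, 1.7076)

step 1: θ'=4.3326 (R=-1.2000) → pose (-2.2264, 1.8657, 4.3326)
step 2: θ'=2.4576 (R=0.3333) → pose (-1.7062, 2.0005, 2.4576)
step 3: θ'=1.7076 (R=0.6667) → pose (-1.4670, 1.5747, 1.7076)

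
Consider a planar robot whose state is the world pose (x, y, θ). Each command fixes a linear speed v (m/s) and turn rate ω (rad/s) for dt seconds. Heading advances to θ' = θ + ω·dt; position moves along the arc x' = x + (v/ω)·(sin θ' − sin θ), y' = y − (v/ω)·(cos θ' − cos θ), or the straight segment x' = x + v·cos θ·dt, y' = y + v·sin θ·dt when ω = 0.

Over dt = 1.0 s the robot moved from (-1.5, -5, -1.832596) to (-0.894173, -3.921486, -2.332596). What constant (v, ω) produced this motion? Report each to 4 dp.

v = -1.2500, ω = -0.5000

Δθ = -2.332596 − -1.832596 = -0.500000
ω = Δθ/dt = -0.500000/1.0 = -0.5000
R = −Δy/(cos θ' − cos θ) = 2.5000
v = R·ω = 2.5000·-0.5000 = -1.2500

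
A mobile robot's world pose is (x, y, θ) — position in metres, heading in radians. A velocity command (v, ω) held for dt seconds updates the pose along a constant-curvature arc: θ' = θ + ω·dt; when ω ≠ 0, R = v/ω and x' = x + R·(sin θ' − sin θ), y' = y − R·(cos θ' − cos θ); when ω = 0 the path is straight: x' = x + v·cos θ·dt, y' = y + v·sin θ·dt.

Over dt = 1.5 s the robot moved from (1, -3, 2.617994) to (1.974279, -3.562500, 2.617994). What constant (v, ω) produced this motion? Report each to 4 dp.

v = -0.7500, ω = 0.0000

Δθ = 2.617994 − 2.617994 = 0.000000
ω = Δθ/dt = 0.000000/1.5 = 0.0000
ω = 0 → v = (Δx·cos θ + Δy·sin θ)/dt = -0.7500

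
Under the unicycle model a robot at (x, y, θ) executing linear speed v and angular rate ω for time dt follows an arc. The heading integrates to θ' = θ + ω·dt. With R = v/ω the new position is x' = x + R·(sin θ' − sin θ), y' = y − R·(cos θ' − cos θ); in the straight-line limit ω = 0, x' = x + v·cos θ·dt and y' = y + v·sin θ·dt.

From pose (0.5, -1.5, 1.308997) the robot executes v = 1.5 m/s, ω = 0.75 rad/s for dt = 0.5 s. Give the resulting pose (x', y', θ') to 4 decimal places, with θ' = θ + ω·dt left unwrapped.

θ' = 1.3090 + 0.75·0.5 = 1.6840
R = v/ω = 1.5/0.75 = 2.0000
x' = 0.5 + 2.0000·(sin 1.6840 − sin 1.3090) = 0.5553
y' = -1.5 − 2.0000·(cos 1.6840 − cos 1.3090) = -0.7564

(0.5553, -0.7564, 1.6840)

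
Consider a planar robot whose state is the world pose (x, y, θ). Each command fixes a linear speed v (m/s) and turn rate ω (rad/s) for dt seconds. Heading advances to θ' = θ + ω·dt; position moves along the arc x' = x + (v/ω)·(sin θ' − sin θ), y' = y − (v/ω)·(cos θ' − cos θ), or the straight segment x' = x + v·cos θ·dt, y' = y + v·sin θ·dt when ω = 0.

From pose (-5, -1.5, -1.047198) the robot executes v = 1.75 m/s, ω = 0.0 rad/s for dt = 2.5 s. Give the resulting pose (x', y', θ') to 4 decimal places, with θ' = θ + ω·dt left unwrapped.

(-2.8125, -5.2889, -1.0472)

θ' = -1.0472 + 0.0·2.5 = -1.0472
ω = 0 → straight: x' = -5 + 1.75·cos(-1.0472)·2.5 = -2.8125
y' = -1.5 + 1.75·sin(-1.0472)·2.5 = -5.2889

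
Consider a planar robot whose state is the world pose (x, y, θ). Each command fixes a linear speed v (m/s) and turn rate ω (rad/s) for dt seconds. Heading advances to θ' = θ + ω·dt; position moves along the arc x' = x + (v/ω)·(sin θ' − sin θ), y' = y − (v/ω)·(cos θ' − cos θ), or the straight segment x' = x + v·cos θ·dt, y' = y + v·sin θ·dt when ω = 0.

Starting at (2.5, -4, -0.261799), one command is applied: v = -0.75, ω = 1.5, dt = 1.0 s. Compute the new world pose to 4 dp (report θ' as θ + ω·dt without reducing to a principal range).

θ' = -0.2618 + 1.5·1.0 = 1.2382
R = v/ω = -0.75/1.5 = -0.5000
x' = 2.5 + -0.5000·(sin 1.2382 − sin -0.2618) = 1.8980
y' = -4 − -0.5000·(cos 1.2382 − cos -0.2618) = -4.3197

(1.8980, -4.3197, 1.2382)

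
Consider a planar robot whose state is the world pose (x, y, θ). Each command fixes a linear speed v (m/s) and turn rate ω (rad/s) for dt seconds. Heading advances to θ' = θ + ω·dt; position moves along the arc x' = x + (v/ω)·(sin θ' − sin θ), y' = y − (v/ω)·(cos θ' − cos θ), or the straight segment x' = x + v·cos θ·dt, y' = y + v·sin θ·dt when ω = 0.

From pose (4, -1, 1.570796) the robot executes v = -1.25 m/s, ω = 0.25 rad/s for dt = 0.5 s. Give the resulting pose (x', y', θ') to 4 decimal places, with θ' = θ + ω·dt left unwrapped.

(4.0390, -1.6234, 1.6958)

θ' = 1.5708 + 0.25·0.5 = 1.6958
R = v/ω = -1.25/0.25 = -5.0000
x' = 4 + -5.0000·(sin 1.6958 − sin 1.5708) = 4.0390
y' = -1 − -5.0000·(cos 1.6958 − cos 1.5708) = -1.6234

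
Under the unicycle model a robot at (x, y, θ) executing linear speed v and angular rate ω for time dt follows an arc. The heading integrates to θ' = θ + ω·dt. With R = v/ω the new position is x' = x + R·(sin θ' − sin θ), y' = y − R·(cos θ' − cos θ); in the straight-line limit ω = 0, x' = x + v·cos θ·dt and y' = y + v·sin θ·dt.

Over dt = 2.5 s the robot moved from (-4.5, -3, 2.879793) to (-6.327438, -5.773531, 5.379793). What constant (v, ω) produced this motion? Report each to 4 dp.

Δθ = 5.379793 − 2.879793 = 2.500000
ω = Δθ/dt = 2.500000/2.5 = 1.0000
R = −Δy/(cos θ' − cos θ) = 1.7500
v = R·ω = 1.7500·1.0000 = 1.7500

v = 1.7500, ω = 1.0000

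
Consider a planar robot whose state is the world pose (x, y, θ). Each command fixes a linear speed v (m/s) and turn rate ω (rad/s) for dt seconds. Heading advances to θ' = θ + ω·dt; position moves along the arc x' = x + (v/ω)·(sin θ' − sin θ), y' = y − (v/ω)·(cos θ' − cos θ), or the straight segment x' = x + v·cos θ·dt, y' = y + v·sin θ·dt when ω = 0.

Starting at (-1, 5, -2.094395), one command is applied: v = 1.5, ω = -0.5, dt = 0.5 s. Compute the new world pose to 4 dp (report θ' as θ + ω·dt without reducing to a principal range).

θ' = -2.0944 + -0.5·0.5 = -2.3444
R = v/ω = 1.5/-0.5 = -3.0000
x' = -1 + -3.0000·(sin -2.3444 − sin -2.0944) = -1.4519
y' = 5 − -3.0000·(cos -2.3444 − cos -2.0944) = 4.4039

(-1.4519, 4.4039, -2.3444)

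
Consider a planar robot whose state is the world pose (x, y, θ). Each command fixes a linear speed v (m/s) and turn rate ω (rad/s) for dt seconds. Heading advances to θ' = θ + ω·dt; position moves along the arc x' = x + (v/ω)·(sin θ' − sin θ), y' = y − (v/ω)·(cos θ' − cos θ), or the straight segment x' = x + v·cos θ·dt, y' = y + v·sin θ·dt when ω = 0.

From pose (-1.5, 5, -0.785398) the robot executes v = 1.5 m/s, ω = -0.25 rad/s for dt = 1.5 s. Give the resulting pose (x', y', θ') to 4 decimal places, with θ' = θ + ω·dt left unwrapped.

(-0.2409, 3.1512, -1.1604)

θ' = -0.7854 + -0.25·1.5 = -1.1604
R = v/ω = 1.5/-0.25 = -6.0000
x' = -1.5 + -6.0000·(sin -1.1604 − sin -0.7854) = -0.2409
y' = 5 − -6.0000·(cos -1.1604 − cos -0.7854) = 3.1512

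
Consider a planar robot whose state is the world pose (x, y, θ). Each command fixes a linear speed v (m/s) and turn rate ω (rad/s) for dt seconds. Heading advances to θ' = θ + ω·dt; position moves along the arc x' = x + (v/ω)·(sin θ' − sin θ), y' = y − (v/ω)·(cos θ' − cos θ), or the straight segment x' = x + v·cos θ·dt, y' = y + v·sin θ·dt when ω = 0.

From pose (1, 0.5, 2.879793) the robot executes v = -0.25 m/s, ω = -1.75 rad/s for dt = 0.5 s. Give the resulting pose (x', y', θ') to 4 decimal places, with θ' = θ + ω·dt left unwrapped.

θ' = 2.8798 + -1.75·0.5 = 2.0048
R = v/ω = -0.25/-1.75 = 0.1429
x' = 1 + 0.1429·(sin 2.0048 − sin 2.8798) = 1.0926
y' = 0.5 − 0.1429·(cos 2.0048 − cos 2.8798) = 0.4221

(1.0926, 0.4221, 2.0048)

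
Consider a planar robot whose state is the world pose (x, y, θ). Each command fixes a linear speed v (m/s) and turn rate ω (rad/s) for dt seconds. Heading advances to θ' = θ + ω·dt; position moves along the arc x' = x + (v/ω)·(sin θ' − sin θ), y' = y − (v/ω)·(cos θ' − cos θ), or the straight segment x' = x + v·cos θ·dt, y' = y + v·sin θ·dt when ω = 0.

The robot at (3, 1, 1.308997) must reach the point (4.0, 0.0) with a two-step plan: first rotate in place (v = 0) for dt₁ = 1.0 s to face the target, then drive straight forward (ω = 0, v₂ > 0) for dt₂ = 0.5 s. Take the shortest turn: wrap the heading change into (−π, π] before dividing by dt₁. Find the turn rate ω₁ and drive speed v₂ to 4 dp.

ω₁ = -2.0944, v₂ = 2.8284

heading to target = atan2(0−1, 4−3) = -0.7854
Δθ = wrap(-0.7854 − 1.3090) = -2.0944; ω₁ = Δθ/dt₁ = -2.0944
distance = √((4−3)² + (0−1)²) = 1.4142; v₂ = distance/dt₂ = 2.8284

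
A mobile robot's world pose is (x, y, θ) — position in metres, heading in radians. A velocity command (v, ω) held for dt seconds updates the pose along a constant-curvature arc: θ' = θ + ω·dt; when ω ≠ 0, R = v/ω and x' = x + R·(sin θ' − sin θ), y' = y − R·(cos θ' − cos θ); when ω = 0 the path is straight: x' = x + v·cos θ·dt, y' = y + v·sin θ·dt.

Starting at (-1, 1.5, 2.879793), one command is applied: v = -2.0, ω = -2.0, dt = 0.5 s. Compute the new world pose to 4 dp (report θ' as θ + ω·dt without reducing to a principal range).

(-0.3062, 0.8382, 1.8798)

θ' = 2.8798 + -2.0·0.5 = 1.8798
R = v/ω = -2.0/-2.0 = 1.0000
x' = -1 + 1.0000·(sin 1.8798 − sin 2.8798) = -0.3062
y' = 1.5 − 1.0000·(cos 1.8798 − cos 2.8798) = 0.8382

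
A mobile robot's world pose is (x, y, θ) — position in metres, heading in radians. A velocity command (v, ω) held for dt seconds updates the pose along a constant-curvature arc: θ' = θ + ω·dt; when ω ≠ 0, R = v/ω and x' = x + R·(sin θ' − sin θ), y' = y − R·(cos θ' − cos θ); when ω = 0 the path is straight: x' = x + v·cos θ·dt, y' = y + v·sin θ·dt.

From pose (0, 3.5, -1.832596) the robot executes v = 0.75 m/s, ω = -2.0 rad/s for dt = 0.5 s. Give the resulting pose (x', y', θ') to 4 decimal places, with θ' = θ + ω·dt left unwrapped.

θ' = -1.8326 + -2.0·0.5 = -2.8326
R = v/ω = 0.75/-2.0 = -0.3750
x' = 0 + -0.3750·(sin -2.8326 − sin -1.8326) = -0.2482
y' = 3.5 − -0.3750·(cos -2.8326 − cos -1.8326) = 3.2398

(-0.2482, 3.2398, -2.8326)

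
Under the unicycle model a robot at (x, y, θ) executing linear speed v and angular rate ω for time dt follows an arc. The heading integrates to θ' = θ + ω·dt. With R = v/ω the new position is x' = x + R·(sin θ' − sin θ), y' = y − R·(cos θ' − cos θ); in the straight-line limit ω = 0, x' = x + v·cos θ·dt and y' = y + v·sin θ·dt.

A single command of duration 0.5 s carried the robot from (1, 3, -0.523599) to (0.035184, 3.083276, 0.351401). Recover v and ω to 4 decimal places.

v = -2.0000, ω = 1.7500

Δθ = 0.351401 − -0.523599 = 0.875000
ω = Δθ/dt = 0.875000/0.5 = 1.7500
R = Δx/(sin θ' − sin θ) = -1.1429
v = R·ω = -1.1429·1.7500 = -2.0000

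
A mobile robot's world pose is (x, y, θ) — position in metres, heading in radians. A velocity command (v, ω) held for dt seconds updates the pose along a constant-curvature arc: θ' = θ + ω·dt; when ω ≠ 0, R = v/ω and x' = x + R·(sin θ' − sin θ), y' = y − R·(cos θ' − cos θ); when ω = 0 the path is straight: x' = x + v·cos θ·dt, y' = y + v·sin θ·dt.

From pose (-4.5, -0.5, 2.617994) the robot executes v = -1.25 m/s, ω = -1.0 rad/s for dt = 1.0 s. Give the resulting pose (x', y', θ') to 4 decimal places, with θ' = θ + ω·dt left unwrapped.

θ' = 2.6180 + -1.0·1.0 = 1.6180
R = v/ω = -1.25/-1.0 = 1.2500
x' = -4.5 + 1.2500·(sin 1.6180 − sin 2.6180) = -3.8764
y' = -0.5 − 1.2500·(cos 1.6180 − cos 2.6180) = -1.5236

(-3.8764, -1.5236, 1.6180)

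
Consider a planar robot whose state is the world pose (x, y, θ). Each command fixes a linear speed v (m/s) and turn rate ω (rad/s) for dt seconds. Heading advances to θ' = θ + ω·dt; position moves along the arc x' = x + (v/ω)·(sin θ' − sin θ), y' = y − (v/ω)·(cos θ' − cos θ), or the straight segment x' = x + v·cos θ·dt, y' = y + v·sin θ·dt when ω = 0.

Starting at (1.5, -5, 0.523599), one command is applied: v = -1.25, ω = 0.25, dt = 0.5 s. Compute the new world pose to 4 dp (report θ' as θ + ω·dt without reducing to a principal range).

θ' = 0.5236 + 0.25·0.5 = 0.6486
R = v/ω = -1.25/0.25 = -5.0000
x' = 1.5 + -5.0000·(sin 0.6486 − sin 0.5236) = 0.9796
y' = -5 − -5.0000·(cos 0.6486 − cos 0.5236) = -5.3455

(0.9796, -5.3455, 0.6486)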